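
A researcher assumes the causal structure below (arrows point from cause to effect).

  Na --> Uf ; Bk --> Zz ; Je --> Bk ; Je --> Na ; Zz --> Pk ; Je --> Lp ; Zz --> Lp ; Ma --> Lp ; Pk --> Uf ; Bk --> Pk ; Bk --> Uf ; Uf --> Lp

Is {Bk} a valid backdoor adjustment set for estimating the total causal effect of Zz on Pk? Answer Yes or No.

Backdoor paths from Zz to Pk (paths whose first edge points into Zz):
  P1: Zz <- Bk <- Je -> Na -> Uf <- Pk
  P2: Zz <- Bk <- Je -> Lp <- Uf <- Pk
  P3: Zz <- Bk -> Pk
  P4: Zz <- Bk -> Uf <- Pk
Condition 1 (no descendant of Zz in the set): holds — descendants of Zz are {Lp, Pk, Uf}; none are in {Bk}.
Condition 2 (every backdoor path blocked by {Bk}):
  P1: blocked at chain node Bk ∈ conditioning set.
  P2: blocked at chain node Bk ∈ conditioning set.
  P3: blocked at fork node Bk ∈ conditioning set.
  P4: blocked at fork node Bk ∈ conditioning set.
{Bk} satisfies the backdoor criterion.

Yes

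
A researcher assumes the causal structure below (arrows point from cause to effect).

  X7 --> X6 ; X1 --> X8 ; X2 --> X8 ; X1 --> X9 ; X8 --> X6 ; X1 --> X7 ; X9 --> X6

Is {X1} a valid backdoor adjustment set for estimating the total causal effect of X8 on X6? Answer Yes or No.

Yes

Backdoor paths from X8 to X6 (paths whose first edge points into X8):
  P1: X8 <- X1 -> X7 -> X6
  P2: X8 <- X1 -> X9 -> X6
Condition 1 (no descendant of X8 in the set): holds — descendants of X8 are {X6}; none are in {X1}.
Condition 2 (every backdoor path blocked by {X1}):
  P1: blocked at fork node X1 ∈ conditioning set.
  P2: blocked at fork node X1 ∈ conditioning set.
{X1} satisfies the backdoor criterion.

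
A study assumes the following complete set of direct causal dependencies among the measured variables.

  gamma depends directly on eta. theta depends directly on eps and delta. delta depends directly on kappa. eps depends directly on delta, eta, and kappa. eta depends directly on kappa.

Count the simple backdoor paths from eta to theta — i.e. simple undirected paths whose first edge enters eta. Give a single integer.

4

A backdoor path from eta to theta is any simple undirected path whose first edge points into eta (i.e. leaves eta via a parent).
Parents of eta: {kappa}.
Enumerating:
  P1: eta <- kappa -> delta -> eps -> theta
  P2: eta <- kappa -> delta -> theta
  P3: eta <- kappa -> eps <- delta -> theta
  P4: eta <- kappa -> eps -> theta
That exhausts the simple backdoor paths. Count: 4.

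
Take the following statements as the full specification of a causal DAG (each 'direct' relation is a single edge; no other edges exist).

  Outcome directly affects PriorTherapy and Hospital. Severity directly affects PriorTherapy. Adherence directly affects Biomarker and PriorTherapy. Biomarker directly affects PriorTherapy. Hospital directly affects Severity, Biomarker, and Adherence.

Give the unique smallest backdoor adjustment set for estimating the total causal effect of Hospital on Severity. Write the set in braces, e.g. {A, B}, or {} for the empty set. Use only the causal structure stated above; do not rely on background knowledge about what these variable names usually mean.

{}

Variables eligible for adjustment (non-descendants of Hospital, excluding Hospital and Severity): {Outcome}.
Backdoor paths from Hospital to Severity:
  P1: Hospital <- Outcome -> PriorTherapy <- Severity
Each backdoor path contains an unconditioned collider, so every path is already blocked with the empty conditioning set:
  P1: blocked at collider PriorTherapy (neither it nor any descendant is in the conditioning set).
The empty set is therefore the unique smallest valid set.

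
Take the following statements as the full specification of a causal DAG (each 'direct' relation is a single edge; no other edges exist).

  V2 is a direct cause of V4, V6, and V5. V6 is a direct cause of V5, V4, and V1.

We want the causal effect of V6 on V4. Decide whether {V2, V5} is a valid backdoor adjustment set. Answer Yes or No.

Backdoor paths from V6 to V4 (paths whose first edge points into V6):
  P1: V6 <- V2 -> V4
Condition 1 (no descendant of V6 in the set): FAILS — V5 is a descendant of V6.
Condition 2 (every backdoor path blocked by {V2, V5}):
  P1: blocked at fork node V2 ∈ conditioning set.
{V2, V5} does not satisfy the backdoor criterion.

No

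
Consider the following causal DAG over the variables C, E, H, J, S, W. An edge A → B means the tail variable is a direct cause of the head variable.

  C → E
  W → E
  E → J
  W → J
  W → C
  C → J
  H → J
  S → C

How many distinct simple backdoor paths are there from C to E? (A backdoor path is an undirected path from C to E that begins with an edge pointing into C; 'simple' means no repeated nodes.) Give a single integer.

A backdoor path from C to E is any simple undirected path whose first edge points into C (i.e. leaves C via a parent).
Parents of C: {S, W}.
Enumerating:
  P1: C <- W -> E
  P2: C <- W -> J <- E
That exhausts the simple backdoor paths. Count: 2.

2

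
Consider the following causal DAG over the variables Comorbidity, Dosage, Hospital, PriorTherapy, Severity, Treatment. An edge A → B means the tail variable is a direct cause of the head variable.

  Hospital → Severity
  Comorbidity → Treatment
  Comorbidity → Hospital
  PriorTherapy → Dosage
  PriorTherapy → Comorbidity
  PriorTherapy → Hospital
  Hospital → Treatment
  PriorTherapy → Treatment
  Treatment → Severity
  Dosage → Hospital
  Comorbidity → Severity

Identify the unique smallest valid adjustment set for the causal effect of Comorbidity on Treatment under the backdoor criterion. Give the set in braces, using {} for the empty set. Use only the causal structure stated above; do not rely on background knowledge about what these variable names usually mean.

{PriorTherapy}

Variables eligible for adjustment (non-descendants of Comorbidity, excluding Comorbidity and Treatment): {Dosage, PriorTherapy}.
Backdoor paths from Comorbidity to Treatment:
  P1: Comorbidity <- PriorTherapy -> Dosage -> Hospital -> Treatment
  P2: Comorbidity <- PriorTherapy -> Dosage -> Hospital -> Severity <- Treatment
  P3: Comorbidity <- PriorTherapy -> Hospital -> Treatment
  P4: Comorbidity <- PriorTherapy -> Hospital -> Severity <- Treatment
  P5: Comorbidity <- PriorTherapy -> Treatment
The empty set is not sufficient: P1 (Comorbidity <- PriorTherapy -> Dosage -> Hospital -> Treatment) has no collider blocking it and no conditioned non-collider, so it is open.
Try {PriorTherapy}:
  P1: blocked at fork node PriorTherapy ∈ conditioning set.
  P2: blocked at fork node PriorTherapy ∈ conditioning set.
  P3: blocked at fork node PriorTherapy ∈ conditioning set.
  P4: blocked at fork node PriorTherapy ∈ conditioning set.
  P5: blocked at fork node PriorTherapy ∈ conditioning set.
{PriorTherapy} contains no descendant of Comorbidity and blocks every backdoor path.
No other singleton works — e.g. {Dosage} leaves P3 open — so {PriorTherapy} is the unique smallest valid adjustment set.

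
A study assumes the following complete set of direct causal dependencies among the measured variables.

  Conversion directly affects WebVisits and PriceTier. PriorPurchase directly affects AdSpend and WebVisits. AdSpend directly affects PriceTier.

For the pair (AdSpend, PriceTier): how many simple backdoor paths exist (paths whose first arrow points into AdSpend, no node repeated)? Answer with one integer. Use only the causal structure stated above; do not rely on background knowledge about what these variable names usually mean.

A backdoor path from AdSpend to PriceTier is any simple undirected path whose first edge points into AdSpend (i.e. leaves AdSpend via a parent).
Parents of AdSpend: {PriorPurchase}.
Enumerating:
  P1: AdSpend <- PriorPurchase -> WebVisits <- Conversion -> PriceTier
That exhausts the simple backdoor paths. Count: 1.

1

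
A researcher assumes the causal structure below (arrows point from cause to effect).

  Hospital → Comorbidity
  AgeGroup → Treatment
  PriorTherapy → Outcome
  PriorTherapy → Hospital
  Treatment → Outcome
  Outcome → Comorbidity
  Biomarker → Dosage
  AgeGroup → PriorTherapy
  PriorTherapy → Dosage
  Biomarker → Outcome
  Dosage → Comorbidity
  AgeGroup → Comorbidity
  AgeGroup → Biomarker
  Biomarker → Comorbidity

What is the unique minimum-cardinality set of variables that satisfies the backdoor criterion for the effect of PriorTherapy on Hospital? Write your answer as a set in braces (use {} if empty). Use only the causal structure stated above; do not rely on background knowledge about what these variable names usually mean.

Variables eligible for adjustment (non-descendants of PriorTherapy, excluding PriorTherapy and Hospital): {AgeGroup, Biomarker, Treatment}.
Backdoor paths from PriorTherapy to Hospital:
  P1: PriorTherapy <- AgeGroup -> Treatment -> Outcome <- Biomarker -> Dosage -> Comorbidity <- Hospital
  P2: PriorTherapy <- AgeGroup -> Treatment -> Outcome <- Biomarker -> Comorbidity <- Hospital
  P3: PriorTherapy <- AgeGroup -> Treatment -> Outcome -> Comorbidity <- Hospital
  P4: PriorTherapy <- AgeGroup -> Biomarker -> Dosage -> Comorbidity <- Hospital
  P5: PriorTherapy <- AgeGroup -> Biomarker -> Outcome -> Comorbidity <- Hospital
  P6: PriorTherapy <- AgeGroup -> Biomarker -> Comorbidity <- Hospital
  P7: PriorTherapy <- AgeGroup -> Comorbidity <- Hospital
Each backdoor path contains an unconditioned collider, so every path is already blocked with the empty conditioning set:
  P1: blocked at collider Outcome (neither it nor any descendant is in the conditioning set).
  P2: blocked at collider Outcome (neither it nor any descendant is in the conditioning set).
  P3: blocked at collider Comorbidity (neither it nor any descendant is in the conditioning set).
  P4: blocked at collider Comorbidity (neither it nor any descendant is in the conditioning set).
  P5: blocked at collider Comorbidity (neither it nor any descendant is in the conditioning set).
  P6: blocked at collider Comorbidity (neither it nor any descendant is in the conditioning set).
  P7: blocked at collider Comorbidity (neither it nor any descendant is in the conditioning set).
The empty set is therefore the unique smallest valid set.

{}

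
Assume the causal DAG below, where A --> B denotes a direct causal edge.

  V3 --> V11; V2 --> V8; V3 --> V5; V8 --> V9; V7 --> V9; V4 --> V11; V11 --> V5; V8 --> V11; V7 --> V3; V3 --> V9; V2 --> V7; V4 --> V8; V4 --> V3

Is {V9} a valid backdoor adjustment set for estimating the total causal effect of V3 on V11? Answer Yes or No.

No

Backdoor paths from V3 to V11 (paths whose first edge points into V3):
  P1: V3 <- V4 -> V8 -> V11
  P2: V3 <- V4 -> V11
  P3: V3 <- V7 <- V2 -> V8 <- V4 -> V11
  P4: V3 <- V7 <- V2 -> V8 -> V11
  P5: V3 <- V7 -> V9 <- V8 <- V4 -> V11
  P6: V3 <- V7 -> V9 <- V8 -> V11
Condition 1 (no descendant of V3 in the set): FAILS — V9 is a descendant of V3.
Condition 2 (every backdoor path blocked by {V9}):
  P1: open — no interior node is in the conditioning set.
  P2: open — no interior node is in the conditioning set.
  P3: open — collider(s) V8 are conditioned on (or have a conditioned descendant) and no non-collider on the path is in the set.
  P4: open — no interior node is in the conditioning set.
  P5: open — collider(s) V9 are conditioned on (or have a conditioned descendant) and no non-collider on the path is in the set.
  P6: open — collider(s) V9 are conditioned on (or have a conditioned descendant) and no non-collider on the path is in the set.
{V9} does not satisfy the backdoor criterion.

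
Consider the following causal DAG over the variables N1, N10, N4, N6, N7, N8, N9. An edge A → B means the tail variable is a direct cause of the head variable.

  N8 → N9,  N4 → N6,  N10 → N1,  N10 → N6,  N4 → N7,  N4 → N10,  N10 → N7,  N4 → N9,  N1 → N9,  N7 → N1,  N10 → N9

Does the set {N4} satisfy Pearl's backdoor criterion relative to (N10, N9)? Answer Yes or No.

Yes

Backdoor paths from N10 to N9 (paths whose first edge points into N10):
  P1: N10 <- N4 -> N7 -> N1 -> N9
  P2: N10 <- N4 -> N9
Condition 1 (no descendant of N10 in the set): holds — descendants of N10 are {N1, N6, N7, N9}; none are in {N4}.
Condition 2 (every backdoor path blocked by {N4}):
  P1: blocked at fork node N4 ∈ conditioning set.
  P2: blocked at fork node N4 ∈ conditioning set.
{N4} satisfies the backdoor criterion.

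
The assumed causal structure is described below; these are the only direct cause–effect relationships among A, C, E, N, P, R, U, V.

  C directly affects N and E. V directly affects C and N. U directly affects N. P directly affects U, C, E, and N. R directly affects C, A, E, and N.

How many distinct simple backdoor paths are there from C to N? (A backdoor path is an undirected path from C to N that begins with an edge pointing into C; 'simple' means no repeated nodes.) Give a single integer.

7

A backdoor path from C to N is any simple undirected path whose first edge points into C (i.e. leaves C via a parent).
Parents of C: {P, R, V}.
Enumerating:
  P1: C <- P -> E <- R -> N
  P2: C <- P -> U -> N
  P3: C <- P -> N
  P4: C <- R -> E <- P -> U -> N
  P5: C <- R -> E <- P -> N
  P6: C <- R -> N
  P7: C <- V -> N
That exhausts the simple backdoor paths. Count: 7.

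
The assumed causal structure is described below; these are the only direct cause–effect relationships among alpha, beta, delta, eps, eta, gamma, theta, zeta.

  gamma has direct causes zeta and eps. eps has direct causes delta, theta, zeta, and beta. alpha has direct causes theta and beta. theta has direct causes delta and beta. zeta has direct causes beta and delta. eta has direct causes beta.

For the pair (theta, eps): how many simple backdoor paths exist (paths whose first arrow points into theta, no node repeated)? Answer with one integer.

A backdoor path from theta to eps is any simple undirected path whose first edge points into theta (i.e. leaves theta via a parent).
Parents of theta: {beta, delta}.
Enumerating:
  P1: theta <- beta -> zeta <- delta -> eps
  P2: theta <- beta -> zeta -> eps
  P3: theta <- beta -> zeta -> gamma <- eps
  P4: theta <- beta -> eps
  P5: theta <- delta -> zeta <- beta -> eps
  P6: theta <- delta -> zeta -> eps
  P7: theta <- delta -> zeta -> gamma <- eps
  P8: theta <- delta -> eps
That exhausts the simple backdoor paths. Count: 8.

8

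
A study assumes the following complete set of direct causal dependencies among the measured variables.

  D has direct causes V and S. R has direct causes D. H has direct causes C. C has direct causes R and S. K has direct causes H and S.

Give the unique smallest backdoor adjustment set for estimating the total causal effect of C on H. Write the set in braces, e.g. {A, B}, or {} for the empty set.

{}

Variables eligible for adjustment (non-descendants of C, excluding C and H): {D, R, S, V}.
Backdoor paths from C to H:
  P1: C <- S -> K <- H
  P2: C <- R <- D <- S -> K <- H
Each backdoor path contains an unconditioned collider, so every path is already blocked with the empty conditioning set:
  P1: blocked at collider K (neither it nor any descendant is in the conditioning set).
  P2: blocked at collider K (neither it nor any descendant is in the conditioning set).
The empty set is therefore the unique smallest valid set.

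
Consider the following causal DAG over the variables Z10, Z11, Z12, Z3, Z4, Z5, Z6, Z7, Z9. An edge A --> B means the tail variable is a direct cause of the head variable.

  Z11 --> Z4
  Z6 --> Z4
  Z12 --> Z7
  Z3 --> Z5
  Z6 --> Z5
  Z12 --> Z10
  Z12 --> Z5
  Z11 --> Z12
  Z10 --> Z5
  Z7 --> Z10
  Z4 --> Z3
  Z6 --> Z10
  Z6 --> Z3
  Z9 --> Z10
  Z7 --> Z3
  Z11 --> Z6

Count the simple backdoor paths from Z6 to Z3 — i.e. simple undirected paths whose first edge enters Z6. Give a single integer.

7

A backdoor path from Z6 to Z3 is any simple undirected path whose first edge points into Z6 (i.e. leaves Z6 via a parent).
Parents of Z6: {Z11}.
Enumerating:
  P1: Z6 <- Z11 -> Z12 -> Z7 -> Z10 -> Z5 <- Z3
  P2: Z6 <- Z11 -> Z12 -> Z7 -> Z3
  P3: Z6 <- Z11 -> Z12 -> Z10 <- Z7 -> Z3
  P4: Z6 <- Z11 -> Z12 -> Z10 -> Z5 <- Z3
  P5: Z6 <- Z11 -> Z12 -> Z5 <- Z10 <- Z7 -> Z3
  P6: Z6 <- Z11 -> Z12 -> Z5 <- Z3
  P7: Z6 <- Z11 -> Z4 -> Z3
That exhausts the simple backdoor paths. Count: 7.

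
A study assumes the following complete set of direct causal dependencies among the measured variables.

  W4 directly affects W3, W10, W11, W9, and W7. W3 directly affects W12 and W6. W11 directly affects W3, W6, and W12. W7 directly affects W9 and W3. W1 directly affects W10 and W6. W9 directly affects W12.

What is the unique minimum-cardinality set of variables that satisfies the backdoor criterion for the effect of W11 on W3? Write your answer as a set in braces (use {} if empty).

Variables eligible for adjustment (non-descendants of W11, excluding W11 and W3): {W1, W10, W4, W7, W9}.
Backdoor paths from W11 to W3:
  P1: W11 <- W4 -> W7 -> W3
  P2: W11 <- W4 -> W7 -> W9 -> W12 <- W3
  P3: W11 <- W4 -> W3
  P4: W11 <- W4 -> W9 <- W7 -> W3
  P5: W11 <- W4 -> W9 -> W12 <- W3
  P6: W11 <- W4 -> W10 <- W1 -> W6 <- W3
The empty set is not sufficient: P1 (W11 <- W4 -> W7 -> W3) has no collider blocking it and no conditioned non-collider, so it is open.
Try {W4}:
  P1: blocked at fork node W4 ∈ conditioning set.
  P2: blocked at fork node W4 ∈ conditioning set.
  P3: blocked at fork node W4 ∈ conditioning set.
  P4: blocked at fork node W4 ∈ conditioning set.
  P5: blocked at fork node W4 ∈ conditioning set.
  P6: blocked at fork node W4 ∈ conditioning set.
{W4} contains no descendant of W11 and blocks every backdoor path.
No other singleton works — e.g. {W7} leaves P3 open — so {W4} is the unique smallest valid adjustment set.

{W4}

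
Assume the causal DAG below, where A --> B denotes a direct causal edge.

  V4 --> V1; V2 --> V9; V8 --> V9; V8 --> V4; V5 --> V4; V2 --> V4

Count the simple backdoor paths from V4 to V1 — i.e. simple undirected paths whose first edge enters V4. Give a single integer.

0

A backdoor path from V4 to V1 is any simple undirected path whose first edge points into V4 (i.e. leaves V4 via a parent).
Parents of V4: {V2, V5, V8}.
No simple path from any parent of V4 reaches V1 without revisiting V4, so there are no backdoor paths.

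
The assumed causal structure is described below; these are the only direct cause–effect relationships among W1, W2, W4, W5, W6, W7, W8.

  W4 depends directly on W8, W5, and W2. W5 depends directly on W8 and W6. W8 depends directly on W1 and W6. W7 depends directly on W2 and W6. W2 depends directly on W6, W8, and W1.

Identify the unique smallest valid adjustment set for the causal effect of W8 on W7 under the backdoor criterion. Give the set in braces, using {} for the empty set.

Variables eligible for adjustment (non-descendants of W8, excluding W8 and W7): {W1, W6}.
Backdoor paths from W8 to W7:
  P1: W8 <- W1 -> W2 <- W6 -> W7
  P2: W8 <- W1 -> W2 -> W4 <- W5 <- W6 -> W7
  P3: W8 <- W1 -> W2 -> W7
  P4: W8 <- W6 -> W5 -> W4 <- W2 -> W7
  P5: W8 <- W6 -> W2 -> W7
  P6: W8 <- W6 -> W7
The empty set is not sufficient: P3 (W8 <- W1 -> W2 -> W7) has no collider blocking it and no conditioned non-collider, so it is open.
Try {W1, W6}:
  P1: blocked at fork node W1 ∈ conditioning set.
  P2: blocked at fork node W1 ∈ conditioning set.
  P3: blocked at fork node W1 ∈ conditioning set.
  P4: blocked at fork node W6 ∈ conditioning set.
  P5: blocked at fork node W6 ∈ conditioning set.
  P6: blocked at fork node W6 ∈ conditioning set.
{W1, W6} contains no descendant of W8 and blocks every backdoor path.
Every element of {W1, W6} is needed (dropping W1 leaves P3 open; dropping W6 leaves P5 open), so no proper subset is valid.
Among all size-2 subsets of the eligible variables, only {W1, W6} blocks every backdoor path, so it is the unique smallest valid adjustment set.

{W1, W6}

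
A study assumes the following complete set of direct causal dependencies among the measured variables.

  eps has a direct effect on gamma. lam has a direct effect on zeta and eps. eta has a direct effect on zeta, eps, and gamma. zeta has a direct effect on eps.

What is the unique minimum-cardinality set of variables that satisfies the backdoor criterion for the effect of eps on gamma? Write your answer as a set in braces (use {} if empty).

Variables eligible for adjustment (non-descendants of eps, excluding eps and gamma): {eta, lam, zeta}.
Backdoor paths from eps to gamma:
  P1: eps <- eta -> gamma
  P2: eps <- lam -> zeta <- eta -> gamma
  P3: eps <- zeta <- eta -> gamma
The empty set is not sufficient: P1 (eps <- eta -> gamma) has no collider blocking it and no conditioned non-collider, so it is open.
Try {eta}:
  P1: blocked at fork node eta ∈ conditioning set.
  P2: blocked at collider zeta (neither it nor any descendant is in the conditioning set).
  P3: blocked at fork node eta ∈ conditioning set.
{eta} contains no descendant of eps and blocks every backdoor path.
No other singleton works — e.g. {lam} leaves P1 open — so {eta} is the unique smallest valid adjustment set.

{eta}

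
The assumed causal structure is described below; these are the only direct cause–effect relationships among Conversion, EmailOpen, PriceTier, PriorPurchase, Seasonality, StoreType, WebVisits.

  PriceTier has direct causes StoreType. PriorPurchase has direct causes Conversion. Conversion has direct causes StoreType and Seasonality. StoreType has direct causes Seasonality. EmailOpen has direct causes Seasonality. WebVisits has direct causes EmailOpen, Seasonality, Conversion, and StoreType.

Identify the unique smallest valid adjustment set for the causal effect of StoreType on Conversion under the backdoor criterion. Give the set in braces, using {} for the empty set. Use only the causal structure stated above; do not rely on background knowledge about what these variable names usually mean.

{Seasonality}

Variables eligible for adjustment (non-descendants of StoreType, excluding StoreType and Conversion): {EmailOpen, Seasonality}.
Backdoor paths from StoreType to Conversion:
  P1: StoreType <- Seasonality -> Conversion
  P2: StoreType <- Seasonality -> EmailOpen -> WebVisits <- Conversion
  P3: StoreType <- Seasonality -> WebVisits <- Conversion
The empty set is not sufficient: P1 (StoreType <- Seasonality -> Conversion) has no collider blocking it and no conditioned non-collider, so it is open.
Try {Seasonality}:
  P1: blocked at fork node Seasonality ∈ conditioning set.
  P2: blocked at fork node Seasonality ∈ conditioning set.
  P3: blocked at fork node Seasonality ∈ conditioning set.
{Seasonality} contains no descendant of StoreType and blocks every backdoor path.
No other singleton works — e.g. {EmailOpen} leaves P1 open — so {Seasonality} is the unique smallest valid adjustment set.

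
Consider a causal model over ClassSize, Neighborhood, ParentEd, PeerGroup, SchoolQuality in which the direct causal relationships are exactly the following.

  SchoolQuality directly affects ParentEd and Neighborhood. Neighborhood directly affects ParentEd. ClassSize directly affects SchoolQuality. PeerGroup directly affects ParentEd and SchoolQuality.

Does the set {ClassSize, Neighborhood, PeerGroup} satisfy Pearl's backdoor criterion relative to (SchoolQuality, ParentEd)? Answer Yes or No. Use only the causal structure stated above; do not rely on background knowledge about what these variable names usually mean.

Backdoor paths from SchoolQuality to ParentEd (paths whose first edge points into SchoolQuality):
  P1: SchoolQuality <- PeerGroup -> ParentEd
Condition 1 (no descendant of SchoolQuality in the set): FAILS — Neighborhood is a descendant of SchoolQuality.
Condition 2 (every backdoor path blocked by {ClassSize, Neighborhood, PeerGroup}):
  P1: blocked at fork node PeerGroup ∈ conditioning set.
{ClassSize, Neighborhood, PeerGroup} does not satisfy the backdoor criterion.

No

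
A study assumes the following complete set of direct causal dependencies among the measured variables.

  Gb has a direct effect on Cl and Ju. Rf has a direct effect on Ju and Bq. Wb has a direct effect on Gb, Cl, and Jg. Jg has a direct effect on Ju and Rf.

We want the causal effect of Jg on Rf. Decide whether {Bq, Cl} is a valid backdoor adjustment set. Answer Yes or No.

No

Backdoor paths from Jg to Rf (paths whose first edge points into Jg):
  P1: Jg <- Wb -> Gb -> Ju <- Rf
  P2: Jg <- Wb -> Cl <- Gb -> Ju <- Rf
Condition 1 (no descendant of Jg in the set): FAILS — Bq is a descendant of Jg.
Condition 2 (every backdoor path blocked by {Bq, Cl}):
  P1: blocked at collider Ju (neither it nor any descendant is in the conditioning set).
  P2: blocked at collider Ju (neither it nor any descendant is in the conditioning set).
{Bq, Cl} does not satisfy the backdoor criterion.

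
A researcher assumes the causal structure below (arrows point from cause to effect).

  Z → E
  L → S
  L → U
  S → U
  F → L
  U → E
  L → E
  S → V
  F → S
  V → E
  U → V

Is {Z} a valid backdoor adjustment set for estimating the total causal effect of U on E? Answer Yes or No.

Backdoor paths from U to E (paths whose first edge points into U):
  P1: U <- L <- F -> S -> V -> E
  P2: U <- L -> S -> V -> E
  P3: U <- L -> E
  P4: U <- S <- F -> L -> E
  P5: U <- S <- L -> E
  P6: U <- S -> V -> E
Condition 1 (no descendant of U in the set): holds — descendants of U are {E, V}; none are in {Z}.
Condition 2 (every backdoor path blocked by {Z}):
  P1: open — no interior node is in the conditioning set.
  P2: open — no interior node is in the conditioning set.
  P3: open — no interior node is in the conditioning set.
  P4: open — no interior node is in the conditioning set.
  P5: open — no interior node is in the conditioning set.
  P6: open — no interior node is in the conditioning set.
{Z} does not satisfy the backdoor criterion.

No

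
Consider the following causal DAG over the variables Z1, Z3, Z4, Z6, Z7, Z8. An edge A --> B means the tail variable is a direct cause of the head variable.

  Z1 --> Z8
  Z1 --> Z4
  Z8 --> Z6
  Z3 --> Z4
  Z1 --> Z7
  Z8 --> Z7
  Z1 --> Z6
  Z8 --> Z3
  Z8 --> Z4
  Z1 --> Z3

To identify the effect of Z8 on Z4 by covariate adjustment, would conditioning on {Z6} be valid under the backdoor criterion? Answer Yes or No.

Backdoor paths from Z8 to Z4 (paths whose first edge points into Z8):
  P1: Z8 <- Z1 -> Z3 -> Z4
  P2: Z8 <- Z1 -> Z4
Condition 1 (no descendant of Z8 in the set): FAILS — Z6 is a descendant of Z8.
Condition 2 (every backdoor path blocked by {Z6}):
  P1: open — no interior node is in the conditioning set.
  P2: open — no interior node is in the conditioning set.
{Z6} does not satisfy the backdoor criterion.

No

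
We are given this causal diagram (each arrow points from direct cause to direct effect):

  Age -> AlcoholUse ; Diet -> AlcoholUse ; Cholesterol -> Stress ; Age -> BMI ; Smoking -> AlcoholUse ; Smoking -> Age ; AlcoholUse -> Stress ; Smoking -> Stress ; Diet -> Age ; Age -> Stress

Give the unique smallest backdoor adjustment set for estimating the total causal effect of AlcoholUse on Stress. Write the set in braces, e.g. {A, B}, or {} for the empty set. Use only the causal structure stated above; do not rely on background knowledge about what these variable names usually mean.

{Age, Smoking}

Variables eligible for adjustment (non-descendants of AlcoholUse, excluding AlcoholUse and Stress): {Age, BMI, Cholesterol, Diet, Smoking}.
Backdoor paths from AlcoholUse to Stress:
  P1: AlcoholUse <- Smoking -> Age -> Stress
  P2: AlcoholUse <- Smoking -> Stress
  P3: AlcoholUse <- Diet -> Age <- Smoking -> Stress
  P4: AlcoholUse <- Diet -> Age -> Stress
  P5: AlcoholUse <- Age <- Smoking -> Stress
  P6: AlcoholUse <- Age -> Stress
The empty set is not sufficient: P1 (AlcoholUse <- Smoking -> Age -> Stress) has no collider blocking it and no conditioned non-collider, so it is open.
Try {Age, Smoking}:
  P1: blocked at fork node Smoking ∈ conditioning set.
  P2: blocked at fork node Smoking ∈ conditioning set.
  P3: blocked at fork node Smoking ∈ conditioning set.
  P4: blocked at chain node Age ∈ conditioning set.
  P5: blocked at chain node Age ∈ conditioning set.
  P6: blocked at fork node Age ∈ conditioning set.
{Age, Smoking} contains no descendant of AlcoholUse and blocks every backdoor path.
Every element of {Age, Smoking} is needed (dropping Age leaves P4 open; dropping Smoking leaves P2 open), so no proper subset is valid.
Among all size-2 subsets of the eligible variables, only {Age, Smoking} blocks every backdoor path, so it is the unique smallest valid adjustment set.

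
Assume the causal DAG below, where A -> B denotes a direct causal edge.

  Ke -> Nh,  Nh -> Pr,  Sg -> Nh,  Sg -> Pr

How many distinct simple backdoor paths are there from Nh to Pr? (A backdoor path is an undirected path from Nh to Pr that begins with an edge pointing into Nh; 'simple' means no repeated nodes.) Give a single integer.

A backdoor path from Nh to Pr is any simple undirected path whose first edge points into Nh (i.e. leaves Nh via a parent).
Parents of Nh: {Ke, Sg}.
Enumerating:
  P1: Nh <- Sg -> Pr
That exhausts the simple backdoor paths. Count: 1.

1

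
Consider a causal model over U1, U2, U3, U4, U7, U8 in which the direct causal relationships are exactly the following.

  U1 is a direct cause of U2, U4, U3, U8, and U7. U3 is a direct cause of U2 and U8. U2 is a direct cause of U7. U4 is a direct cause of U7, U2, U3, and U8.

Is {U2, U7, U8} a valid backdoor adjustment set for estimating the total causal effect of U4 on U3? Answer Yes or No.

No

Backdoor paths from U4 to U3 (paths whose first edge points into U4):
  P1: U4 <- U1 -> U3
  P2: U4 <- U1 -> U2 <- U3
  P3: U4 <- U1 -> U8 <- U3
  P4: U4 <- U1 -> U7 <- U2 <- U3
Condition 1 (no descendant of U4 in the set): FAILS — U2, U7, and U8 are descendants of U4.
Condition 2 (every backdoor path blocked by {U2, U7, U8}):
  P1: open — no interior node is in the conditioning set.
  P2: open — collider(s) U2 are conditioned on (or have a conditioned descendant) and no non-collider on the path is in the set.
  P3: open — collider(s) U8 are conditioned on (or have a conditioned descendant) and no non-collider on the path is in the set.
  P4: blocked at chain node U2 ∈ conditioning set.
{U2, U7, U8} does not satisfy the backdoor criterion.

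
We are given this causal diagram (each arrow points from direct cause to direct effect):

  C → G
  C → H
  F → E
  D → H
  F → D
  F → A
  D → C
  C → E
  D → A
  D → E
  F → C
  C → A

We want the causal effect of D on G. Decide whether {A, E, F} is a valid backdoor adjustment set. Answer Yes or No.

No

Backdoor paths from D to G (paths whose first edge points into D):
  P1: D <- F -> C -> G
  P2: D <- F -> E <- C -> G
  P3: D <- F -> A <- C -> G
Condition 1 (no descendant of D in the set): FAILS — A and E are descendants of D.
Condition 2 (every backdoor path blocked by {A, E, F}):
  P1: blocked at fork node F ∈ conditioning set.
  P2: blocked at fork node F ∈ conditioning set.
  P3: blocked at fork node F ∈ conditioning set.
{A, E, F} does not satisfy the backdoor criterion.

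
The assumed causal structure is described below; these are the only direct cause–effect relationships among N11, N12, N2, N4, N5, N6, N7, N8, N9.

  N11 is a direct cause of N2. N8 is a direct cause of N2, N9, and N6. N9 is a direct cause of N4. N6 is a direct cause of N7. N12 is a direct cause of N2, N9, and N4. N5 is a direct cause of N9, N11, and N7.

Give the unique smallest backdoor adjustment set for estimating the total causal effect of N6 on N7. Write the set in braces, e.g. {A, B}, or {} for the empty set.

{}

Variables eligible for adjustment (non-descendants of N6, excluding N6 and N7): {N11, N12, N2, N4, N5, N8, N9}.
Backdoor paths from N6 to N7:
  P1: N6 <- N8 -> N9 <- N5 -> N7
  P2: N6 <- N8 -> N9 <- N12 -> N2 <- N11 <- N5 -> N7
  P3: N6 <- N8 -> N9 -> N4 <- N12 -> N2 <- N11 <- N5 -> N7
  P4: N6 <- N8 -> N2 <- N11 <- N5 -> N7
  P5: N6 <- N8 -> N2 <- N12 -> N9 <- N5 -> N7
  P6: N6 <- N8 -> N2 <- N12 -> N4 <- N9 <- N5 -> N7
Each backdoor path contains an unconditioned collider, so every path is already blocked with the empty conditioning set:
  P1: blocked at collider N9 (neither it nor any descendant is in the conditioning set).
  P2: blocked at collider N9 (neither it nor any descendant is in the conditioning set).
  P3: blocked at collider N4 (neither it nor any descendant is in the conditioning set).
  P4: blocked at collider N2 (neither it nor any descendant is in the conditioning set).
  P5: blocked at collider N2 (neither it nor any descendant is in the conditioning set).
  P6: blocked at collider N2 (neither it nor any descendant is in the conditioning set).
The empty set is therefore the unique smallest valid set.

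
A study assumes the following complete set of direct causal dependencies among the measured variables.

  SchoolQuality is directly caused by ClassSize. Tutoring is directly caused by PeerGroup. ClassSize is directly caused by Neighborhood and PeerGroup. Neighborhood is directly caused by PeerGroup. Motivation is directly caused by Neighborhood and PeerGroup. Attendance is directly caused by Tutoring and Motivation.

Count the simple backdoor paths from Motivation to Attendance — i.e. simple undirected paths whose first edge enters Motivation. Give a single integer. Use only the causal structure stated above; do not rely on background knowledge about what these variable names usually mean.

A backdoor path from Motivation to Attendance is any simple undirected path whose first edge points into Motivation (i.e. leaves Motivation via a parent).
Parents of Motivation: {Neighborhood, PeerGroup}.
Enumerating:
  P1: Motivation <- PeerGroup -> Tutoring -> Attendance
  P2: Motivation <- Neighborhood <- PeerGroup -> Tutoring -> Attendance
  P3: Motivation <- Neighborhood -> ClassSize <- PeerGroup -> Tutoring -> Attendance
That exhausts the simple backdoor paths. Count: 3.

3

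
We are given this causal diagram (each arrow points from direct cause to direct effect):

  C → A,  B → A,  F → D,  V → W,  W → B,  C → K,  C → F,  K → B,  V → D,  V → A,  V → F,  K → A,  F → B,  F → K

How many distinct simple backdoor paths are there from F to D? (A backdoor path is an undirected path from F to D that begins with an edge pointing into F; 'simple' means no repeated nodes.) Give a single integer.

A backdoor path from F to D is any simple undirected path whose first edge points into F (i.e. leaves F via a parent).
Parents of F: {C, V}.
Enumerating:
  P1: F <- C -> K -> B <- W <- V -> D
  P2: F <- C -> K -> B -> A <- V -> D
  P3: F <- C -> K -> A <- V -> D
  P4: F <- C -> K -> A <- B <- W <- V -> D
  P5: F <- C -> A <- V -> D
  P6: F <- C -> A <- K -> B <- W <- V -> D
  P7: F <- C -> A <- B <- W <- V -> D
  P8: F <- V -> D
That exhausts the simple backdoor paths. Count: 8.

8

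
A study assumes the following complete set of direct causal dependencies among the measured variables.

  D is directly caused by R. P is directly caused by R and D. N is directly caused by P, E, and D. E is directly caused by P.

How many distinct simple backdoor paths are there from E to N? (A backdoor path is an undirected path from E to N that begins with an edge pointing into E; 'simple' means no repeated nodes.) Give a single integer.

A backdoor path from E to N is any simple undirected path whose first edge points into E (i.e. leaves E via a parent).
Parents of E: {P}.
Enumerating:
  P1: E <- P <- R -> D -> N
  P2: E <- P <- D -> N
  P3: E <- P -> N
That exhausts the simple backdoor paths. Count: 3.

3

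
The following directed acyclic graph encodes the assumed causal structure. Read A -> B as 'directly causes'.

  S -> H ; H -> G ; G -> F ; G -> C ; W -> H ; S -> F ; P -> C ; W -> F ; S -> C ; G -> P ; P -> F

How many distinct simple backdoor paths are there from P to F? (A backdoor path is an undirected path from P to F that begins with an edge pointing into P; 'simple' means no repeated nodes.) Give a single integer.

5

A backdoor path from P to F is any simple undirected path whose first edge points into P (i.e. leaves P via a parent).
Parents of P: {G}.
Enumerating:
  P1: P <- G <- H <- S -> F
  P2: P <- G <- H <- W -> F
  P3: P <- G -> F
  P4: P <- G -> C <- S -> H <- W -> F
  P5: P <- G -> C <- S -> F
That exhausts the simple backdoor paths. Count: 5.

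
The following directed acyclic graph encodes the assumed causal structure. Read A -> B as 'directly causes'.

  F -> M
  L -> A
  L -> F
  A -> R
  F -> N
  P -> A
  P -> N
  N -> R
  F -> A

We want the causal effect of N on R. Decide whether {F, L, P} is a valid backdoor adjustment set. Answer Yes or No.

Yes

Backdoor paths from N to R (paths whose first edge points into N):
  P1: N <- P -> A -> R
  P2: N <- F <- L -> A -> R
  P3: N <- F -> A -> R
Condition 1 (no descendant of N in the set): holds — descendants of N are {R}; none are in {F, L, P}.
Condition 2 (every backdoor path blocked by {F, L, P}):
  P1: blocked at fork node P ∈ conditioning set.
  P2: blocked at chain node F ∈ conditioning set.
  P3: blocked at fork node F ∈ conditioning set.
{F, L, P} satisfies the backdoor criterion.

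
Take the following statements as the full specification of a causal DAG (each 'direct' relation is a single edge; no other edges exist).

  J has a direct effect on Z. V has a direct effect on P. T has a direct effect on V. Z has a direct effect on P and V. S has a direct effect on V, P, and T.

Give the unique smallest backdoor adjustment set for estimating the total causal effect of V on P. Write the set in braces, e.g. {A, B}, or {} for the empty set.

Variables eligible for adjustment (non-descendants of V, excluding V and P): {J, S, T, Z}.
Backdoor paths from V to P:
  P1: V <- S -> P
  P2: V <- Z -> P
  P3: V <- T <- S -> P
The empty set is not sufficient: P1 (V <- S -> P) has no collider blocking it and no conditioned non-collider, so it is open.
Try {S, Z}:
  P1: blocked at fork node S ∈ conditioning set.
  P2: blocked at fork node Z ∈ conditioning set.
  P3: blocked at fork node S ∈ conditioning set.
{S, Z} contains no descendant of V and blocks every backdoor path.
Every element of {S, Z} is needed (dropping S leaves P1 open; dropping Z leaves P2 open), so no proper subset is valid.
Among all size-2 subsets of the eligible variables, only {S, Z} blocks every backdoor path, so it is the unique smallest valid adjustment set.

{S, Z}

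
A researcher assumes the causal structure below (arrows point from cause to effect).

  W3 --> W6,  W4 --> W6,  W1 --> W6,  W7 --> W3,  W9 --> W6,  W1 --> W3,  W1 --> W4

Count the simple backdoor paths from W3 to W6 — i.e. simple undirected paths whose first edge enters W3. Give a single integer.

A backdoor path from W3 to W6 is any simple undirected path whose first edge points into W3 (i.e. leaves W3 via a parent).
Parents of W3: {W1, W7}.
Enumerating:
  P1: W3 <- W1 -> W4 -> W6
  P2: W3 <- W1 -> W6
That exhausts the simple backdoor paths. Count: 2.

2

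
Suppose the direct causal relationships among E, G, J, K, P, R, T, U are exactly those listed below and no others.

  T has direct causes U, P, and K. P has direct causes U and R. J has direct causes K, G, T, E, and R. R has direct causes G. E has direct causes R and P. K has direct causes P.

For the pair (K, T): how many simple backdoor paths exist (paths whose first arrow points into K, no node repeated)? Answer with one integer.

A backdoor path from K to T is any simple undirected path whose first edge points into K (i.e. leaves K via a parent).
Parents of K: {P}.
Enumerating:
  P1: K <- P <- R <- G -> J <- T
  P2: K <- P <- R -> E -> J <- T
  P3: K <- P <- R -> J <- T
  P4: K <- P <- U -> T
  P5: K <- P -> E <- R <- G -> J <- T
  P6: K <- P -> E <- R -> J <- T
  P7: K <- P -> E -> J <- T
  P8: K <- P -> T
That exhausts the simple backdoor paths. Count: 8.

8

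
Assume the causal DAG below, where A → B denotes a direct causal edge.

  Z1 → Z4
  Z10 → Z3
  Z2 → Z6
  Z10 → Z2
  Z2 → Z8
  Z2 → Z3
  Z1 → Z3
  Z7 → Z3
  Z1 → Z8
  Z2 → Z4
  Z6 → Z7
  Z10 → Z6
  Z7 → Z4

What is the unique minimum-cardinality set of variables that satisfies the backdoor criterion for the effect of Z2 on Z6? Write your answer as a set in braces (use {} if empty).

Variables eligible for adjustment (non-descendants of Z2, excluding Z2 and Z6): {Z1, Z10}.
Backdoor paths from Z2 to Z6:
  P1: Z2 <- Z10 -> Z6
  P2: Z2 <- Z10 -> Z3 <- Z1 -> Z4 <- Z7 <- Z6
  P3: Z2 <- Z10 -> Z3 <- Z7 <- Z6
The empty set is not sufficient: P1 (Z2 <- Z10 -> Z6) has no collider blocking it and no conditioned non-collider, so it is open.
Try {Z10}:
  P1: blocked at fork node Z10 ∈ conditioning set.
  P2: blocked at fork node Z10 ∈ conditioning set.
  P3: blocked at fork node Z10 ∈ conditioning set.
{Z10} contains no descendant of Z2 and blocks every backdoor path.
No other singleton works — e.g. {Z1} leaves P1 open — so {Z10} is the unique smallest valid adjustment set.

{Z10}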